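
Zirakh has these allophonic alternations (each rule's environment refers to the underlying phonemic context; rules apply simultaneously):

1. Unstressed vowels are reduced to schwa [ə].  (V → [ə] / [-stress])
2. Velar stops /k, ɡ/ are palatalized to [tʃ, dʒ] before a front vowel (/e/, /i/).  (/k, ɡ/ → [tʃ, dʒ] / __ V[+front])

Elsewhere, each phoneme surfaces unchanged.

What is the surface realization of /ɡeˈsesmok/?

[dʒəˈsesmək]

/ɡ/ (word-initial): before a front vowel, so rule 2 applies → [dʒ].
/e/ meets the environment for rule 1 (in an unstressed syllable) → [ə].
/e/ (between /s/ and /s/): rule 1 targets it, but not in an unstressed syllable → unchanged [e].
Rule 1 applies to /o/ (between /m/ and /k/: in an unstressed syllable) → [ə].
/k/ (word-final) is in the target of rule 2 but the environment (before a front vowel) is not met → [k].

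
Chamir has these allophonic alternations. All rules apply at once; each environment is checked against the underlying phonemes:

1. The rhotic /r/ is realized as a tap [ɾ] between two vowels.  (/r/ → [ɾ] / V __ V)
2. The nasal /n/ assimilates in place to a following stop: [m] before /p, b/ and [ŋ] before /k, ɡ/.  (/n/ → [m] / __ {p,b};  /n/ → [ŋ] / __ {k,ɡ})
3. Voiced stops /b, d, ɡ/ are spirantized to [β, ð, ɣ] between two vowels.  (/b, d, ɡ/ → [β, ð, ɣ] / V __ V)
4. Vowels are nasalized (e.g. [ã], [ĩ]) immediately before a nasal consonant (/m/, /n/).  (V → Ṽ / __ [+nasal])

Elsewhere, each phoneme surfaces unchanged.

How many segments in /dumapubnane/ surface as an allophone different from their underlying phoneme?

Segments that undergo a rule: /u/ → [ũ] (rule 4); /a/ → [ã] (rule 4).
All other segments surface unchanged.

2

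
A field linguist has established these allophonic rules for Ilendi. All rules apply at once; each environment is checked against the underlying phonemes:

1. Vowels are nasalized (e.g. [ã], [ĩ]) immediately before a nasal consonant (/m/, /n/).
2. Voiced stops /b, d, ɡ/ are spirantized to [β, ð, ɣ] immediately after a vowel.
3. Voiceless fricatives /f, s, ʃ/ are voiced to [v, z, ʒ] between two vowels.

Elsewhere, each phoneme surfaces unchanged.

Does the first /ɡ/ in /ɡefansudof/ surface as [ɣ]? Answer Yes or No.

No

/ɡ/ (word-initial) fails the environment for rule 2, so it stays [ɡ].
The actual realization is [ɡ], not [ɣ].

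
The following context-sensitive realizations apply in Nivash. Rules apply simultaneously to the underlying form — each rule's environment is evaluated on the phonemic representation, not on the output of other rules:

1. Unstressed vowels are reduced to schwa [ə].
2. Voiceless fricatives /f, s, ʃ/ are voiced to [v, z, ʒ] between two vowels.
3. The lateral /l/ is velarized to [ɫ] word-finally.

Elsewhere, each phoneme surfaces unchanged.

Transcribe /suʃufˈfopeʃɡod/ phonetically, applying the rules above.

[səʒəfˈfopəʃɡəd]

/s/ — word-initial; rule 2 does not apply here → [s].
/u/ (between /s/ and /ʃ/): in an unstressed syllable, so rule 1 applies → [ə].
/ʃ/ (between /u/ and /u/) occurs between two vowels → [ʒ] by rule 2.
/u/ meets the environment for rule 1 (in an unstressed syllable) → [ə].
/f/ — between /u/ and /f/; rule 2 does not apply here → [f].
/f/ (between /f/ and /o/) is in the target of rule 2 but the environment (between two vowels) is not met → [f].
/o/ (between /f/ and /p/) is in the target of rule 1 but the environment (in an unstressed syllable) is not met → [o].
/e/ meets the environment for rule 1 (in an unstressed syllable) → [ə].
/ʃ/ (between /e/ and /ɡ/): rule 2 targets it, but not between two vowels → unchanged [ʃ].
Rule 1 applies to /o/ (between /ɡ/ and /d/: in an unstressed syllable) → [ə].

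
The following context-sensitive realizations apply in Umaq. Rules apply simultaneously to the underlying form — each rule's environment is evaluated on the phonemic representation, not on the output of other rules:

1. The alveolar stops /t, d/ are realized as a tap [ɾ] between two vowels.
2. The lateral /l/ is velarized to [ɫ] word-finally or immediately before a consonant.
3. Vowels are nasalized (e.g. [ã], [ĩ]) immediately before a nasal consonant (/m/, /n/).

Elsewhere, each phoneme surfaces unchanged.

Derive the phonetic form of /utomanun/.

/u/ (word-initial): rule 3 targets it, but not before a nasal consonant → unchanged [u].
/t/ meets the environment for rule 1 (between two vowels) → [ɾ].
/o/ (between /t/ and /m/) occurs before a nasal consonant → [õ] by rule 3.
/m/ — not in any rule's target class → [m].
/a/ (between /m/ and /n/) occurs before a nasal consonant → [ã] by rule 3.
/n/ — not in any rule's target class → [n].
/u/ — between /n/ and /n/, before a nasal consonant — surfaces as [ũ] (rule 3).
/n/ — not in any rule's target class → [n].

[uɾõmãnũn]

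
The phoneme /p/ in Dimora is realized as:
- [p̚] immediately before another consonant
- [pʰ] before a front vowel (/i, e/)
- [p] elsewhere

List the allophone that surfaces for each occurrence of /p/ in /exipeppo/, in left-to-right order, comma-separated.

[pʰ], [p̚], [p]

Occurrence 1 (position 4): before a front vowel (/i, e/) → [pʰ].
Occurrence 2 (position 6): immediately before another consonant → [p̚].
Occurrence 3 (position 7): no conditioning environment matches → elsewhere allophone [p].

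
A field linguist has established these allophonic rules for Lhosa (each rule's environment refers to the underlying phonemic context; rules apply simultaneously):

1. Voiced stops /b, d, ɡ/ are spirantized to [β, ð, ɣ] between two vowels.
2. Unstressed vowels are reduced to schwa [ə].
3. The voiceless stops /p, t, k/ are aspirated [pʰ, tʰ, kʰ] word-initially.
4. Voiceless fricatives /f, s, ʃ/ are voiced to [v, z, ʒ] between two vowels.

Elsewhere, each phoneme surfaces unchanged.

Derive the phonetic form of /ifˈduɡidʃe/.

Rule 2 applies to /i/ (word-initial: in an unstressed syllable) → [ə].
/f/ — between /i/ and /d/; rule 4 does not apply here → [f].
/d/ — between /f/ and /u/; rule 1 does not apply here → [d].
/u/ (between /d/ and /ɡ/) fails the environment for rule 2, so it stays [u].
/ɡ/ (between /u/ and /i/): between two vowels, so rule 1 applies → [ɣ].
/i/ (between /ɡ/ and /d/): in an unstressed syllable, so rule 2 applies → [ə].
/d/ — between /i/ and /ʃ/; rule 1 does not apply here → [d].
/ʃ/ — between /d/ and /e/; rule 4 does not apply here → [ʃ].
Rule 2 applies to /e/ (word-final: in an unstressed syllable) → [ə].

[əfˈduɣədʃə]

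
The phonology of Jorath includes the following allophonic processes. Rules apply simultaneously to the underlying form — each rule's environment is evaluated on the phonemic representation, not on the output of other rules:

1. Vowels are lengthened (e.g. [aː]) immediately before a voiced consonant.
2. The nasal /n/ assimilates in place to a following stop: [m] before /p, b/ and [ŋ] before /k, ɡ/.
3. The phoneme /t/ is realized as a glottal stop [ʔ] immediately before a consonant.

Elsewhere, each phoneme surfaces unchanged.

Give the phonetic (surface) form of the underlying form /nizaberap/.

[niːzaːbeːrap]

/n/ (word-initial): rule 2 targets it, but not before a labial or velar stop → unchanged [n].
/i/ meets the environment for rule 1 (before a voiced consonant) → [iː].
/z/ — not in any rule's target class → [z].
/a/ meets the environment for rule 1 (before a voiced consonant) → [aː].
/b/ (between /a/ and /e/) is unaffected → [b].
Rule 1 applies to /e/ (between /b/ and /r/: before a voiced consonant) → [eː].
/r/ — not in any rule's target class → [r].
/a/ (between /r/ and /p/) is in the target of rule 1 but the environment (before a voiced consonant) is not met → [a].
/p/ stays [p].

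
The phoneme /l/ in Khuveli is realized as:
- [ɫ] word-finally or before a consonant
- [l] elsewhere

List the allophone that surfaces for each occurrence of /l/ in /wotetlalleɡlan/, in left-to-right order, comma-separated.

[l], [ɫ], [l], [l]

Occurrence 1 (position 6): no conditioning environment matches → elsewhere allophone [l].
Occurrence 2 (position 8): word-finally or before a consonant → [ɫ].
Occurrence 3 (position 9): no conditioning environment matches → elsewhere allophone [l].
Occurrence 4 (position 12): no conditioning environment matches → elsewhere allophone [l].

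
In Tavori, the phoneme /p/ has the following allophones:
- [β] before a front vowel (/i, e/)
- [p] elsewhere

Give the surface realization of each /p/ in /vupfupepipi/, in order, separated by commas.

Occurrence 1 (position 3): no conditioning environment matches → elsewhere allophone [p].
Occurrence 2 (position 6): before a front vowel (/i, e/) → [β].
Occurrence 3 (position 8): before a front vowel (/i, e/) → [β].
Occurrence 4 (position 10): before a front vowel (/i, e/) → [β].

[p], [β], [β], [β]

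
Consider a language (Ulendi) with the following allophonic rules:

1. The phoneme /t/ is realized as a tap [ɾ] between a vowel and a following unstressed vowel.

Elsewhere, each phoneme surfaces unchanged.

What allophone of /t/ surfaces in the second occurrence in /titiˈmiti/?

/t/ — between /i/ and /i/, between a vowel and a following unstressed vowel — surfaces as [ɾ] (rule 1).

[ɾ]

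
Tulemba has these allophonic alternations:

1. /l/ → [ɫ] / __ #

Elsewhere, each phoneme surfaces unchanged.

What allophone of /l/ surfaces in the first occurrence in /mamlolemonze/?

/l/ — between /m/ and /o/; rule 1 does not apply here → [l].

[l]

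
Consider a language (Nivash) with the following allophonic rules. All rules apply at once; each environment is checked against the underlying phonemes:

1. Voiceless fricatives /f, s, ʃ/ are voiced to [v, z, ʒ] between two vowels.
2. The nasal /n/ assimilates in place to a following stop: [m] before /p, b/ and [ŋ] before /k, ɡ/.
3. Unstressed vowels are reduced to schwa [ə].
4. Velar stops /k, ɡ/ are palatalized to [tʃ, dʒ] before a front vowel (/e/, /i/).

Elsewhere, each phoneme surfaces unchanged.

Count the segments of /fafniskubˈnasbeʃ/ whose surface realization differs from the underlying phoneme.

Segments that undergo a rule: /a/ → [ə] (rule 3); /i/ → [ə] (rule 3); /u/ → [ə] (rule 3); /e/ → [ə] (rule 3).
All other segments surface unchanged.

4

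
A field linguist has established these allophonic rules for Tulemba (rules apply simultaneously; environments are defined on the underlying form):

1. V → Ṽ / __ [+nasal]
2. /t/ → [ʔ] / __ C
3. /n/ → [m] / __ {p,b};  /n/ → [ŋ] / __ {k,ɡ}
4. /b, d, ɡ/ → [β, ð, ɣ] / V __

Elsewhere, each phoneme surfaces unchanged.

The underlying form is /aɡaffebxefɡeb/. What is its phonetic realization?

/a/ — word-initial; rule 1 does not apply here → [a].
/ɡ/ — between /a/ and /a/, immediately after a vowel — surfaces as [ɣ] (rule 4).
/a/ — between /ɡ/ and /f/; rule 1 does not apply here → [a].
/f/ (between /a/ and /f/): no rule targets it → [f].
/f/ (between /f/ and /e/) is unaffected → [f].
/e/ (between /f/ and /b/) is in the target of rule 1 but the environment (before a nasal consonant) is not met → [e].
/b/ — between /e/ and /x/, immediately after a vowel — surfaces as [β] (rule 4).
/x/ — not in any rule's target class → [x].
/e/ (between /x/ and /f/): rule 1 targets it, but not before a nasal consonant → unchanged [e].
/f/ — not in any rule's target class → [f].
/ɡ/ (between /f/ and /e/) is in the target of rule 4 but the environment (immediately after a vowel) is not met → [ɡ].
/e/ (between /ɡ/ and /b/): rule 1 targets it, but not before a nasal consonant → unchanged [e].
/b/ — word-final, immediately after a vowel — surfaces as [β] (rule 4).

[aɣaffeβxefɡeβ]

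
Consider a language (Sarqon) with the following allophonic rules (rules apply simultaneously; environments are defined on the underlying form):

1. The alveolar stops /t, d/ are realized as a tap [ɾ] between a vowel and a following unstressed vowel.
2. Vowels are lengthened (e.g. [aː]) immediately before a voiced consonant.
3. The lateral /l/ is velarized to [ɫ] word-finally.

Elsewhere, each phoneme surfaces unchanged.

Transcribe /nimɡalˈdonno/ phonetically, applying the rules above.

/n/ — not in any rule's target class → [n].
/i/ (between /n/ and /m/) occurs before a voiced consonant → [iː] by rule 2.
/m/ stays [m].
/ɡ/ (between /m/ and /a/): no rule targets it → [ɡ].
/a/ meets the environment for rule 2 (before a voiced consonant) → [aː].
/l/ (between /a/ and /d/) is in the target of rule 3 but the environment (word-finally) is not met → [l].
/d/ (between /l/ and /o/) is in the target of rule 1 but the environment (between a vowel and a following unstressed vowel) is not met → [d].
/o/ (between /d/ and /n/): before a voiced consonant, so rule 2 applies → [oː].
/n/ — not in any rule's target class → [n].
/n/ stays [n].
/o/ (word-final) fails the environment for rule 2, so it stays [o].

[niːmɡaːlˈdoːnno]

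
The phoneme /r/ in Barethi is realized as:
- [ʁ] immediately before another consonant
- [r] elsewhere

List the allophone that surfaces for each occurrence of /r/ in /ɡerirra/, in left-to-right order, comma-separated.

Occurrence 1 (position 3): no conditioning environment matches → elsewhere allophone [r].
Occurrence 2 (position 5): immediately before another consonant → [ʁ].
Occurrence 3 (position 6): no conditioning environment matches → elsewhere allophone [r].

[r], [ʁ], [r]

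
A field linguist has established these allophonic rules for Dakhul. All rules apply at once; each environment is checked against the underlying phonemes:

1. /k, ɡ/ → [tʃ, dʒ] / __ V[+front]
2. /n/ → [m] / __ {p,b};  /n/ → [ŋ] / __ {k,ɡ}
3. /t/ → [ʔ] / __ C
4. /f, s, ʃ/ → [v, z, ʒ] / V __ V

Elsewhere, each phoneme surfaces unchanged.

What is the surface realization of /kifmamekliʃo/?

/k/ — word-initial, before a front vowel — surfaces as [tʃ] (rule 1).
/i/ (between /k/ and /f/): no rule targets it → [i].
/f/ — between /i/ and /m/; rule 4 does not apply here → [f].
/m/ stays [m].
/a/ (between /m/ and /m/): no rule targets it → [a].
/m/ — not in any rule's target class → [m].
/e/ — not in any rule's target class → [e].
/k/ — between /e/ and /l/; rule 1 does not apply here → [k].
/l/ (between /k/ and /i/): no rule targets it → [l].
/i/ stays [i].
/ʃ/ — between /i/ and /o/, between two vowels — surfaces as [ʒ] (rule 4).
/o/ — not in any rule's target class → [o].

[tʃifmamekliʒo]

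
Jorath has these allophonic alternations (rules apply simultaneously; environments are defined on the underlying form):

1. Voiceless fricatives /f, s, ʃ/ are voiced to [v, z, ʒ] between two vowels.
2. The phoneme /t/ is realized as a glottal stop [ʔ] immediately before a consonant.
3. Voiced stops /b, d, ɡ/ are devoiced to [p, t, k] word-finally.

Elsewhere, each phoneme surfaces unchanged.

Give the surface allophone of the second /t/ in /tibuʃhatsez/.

[ʔ]

/t/ meets the environment for rule 2 (immediately before a consonant) → [ʔ].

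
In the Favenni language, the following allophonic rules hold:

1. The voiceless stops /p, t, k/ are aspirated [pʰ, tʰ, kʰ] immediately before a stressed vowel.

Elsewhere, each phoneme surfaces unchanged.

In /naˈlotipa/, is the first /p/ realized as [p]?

/p/ — between /i/ and /a/; rule 1 does not apply here → [p].
The actual realization is [p], which matches [p].

Yes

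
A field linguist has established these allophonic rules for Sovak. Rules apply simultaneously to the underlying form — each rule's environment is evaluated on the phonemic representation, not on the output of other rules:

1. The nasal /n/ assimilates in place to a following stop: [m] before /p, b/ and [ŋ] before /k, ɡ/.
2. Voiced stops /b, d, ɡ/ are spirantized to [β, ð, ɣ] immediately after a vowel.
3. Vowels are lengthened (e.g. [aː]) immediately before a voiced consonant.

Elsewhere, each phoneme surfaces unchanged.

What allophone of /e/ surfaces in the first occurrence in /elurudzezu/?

/e/ (word-initial): before a voiced consonant, so rule 3 applies → [eː].

[eː]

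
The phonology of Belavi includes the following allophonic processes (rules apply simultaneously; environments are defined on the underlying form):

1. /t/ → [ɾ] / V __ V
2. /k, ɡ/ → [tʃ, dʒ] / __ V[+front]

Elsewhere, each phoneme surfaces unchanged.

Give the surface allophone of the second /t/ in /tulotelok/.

Rule 1 applies to /t/ (between /o/ and /e/: between two vowels) → [ɾ].

[ɾ]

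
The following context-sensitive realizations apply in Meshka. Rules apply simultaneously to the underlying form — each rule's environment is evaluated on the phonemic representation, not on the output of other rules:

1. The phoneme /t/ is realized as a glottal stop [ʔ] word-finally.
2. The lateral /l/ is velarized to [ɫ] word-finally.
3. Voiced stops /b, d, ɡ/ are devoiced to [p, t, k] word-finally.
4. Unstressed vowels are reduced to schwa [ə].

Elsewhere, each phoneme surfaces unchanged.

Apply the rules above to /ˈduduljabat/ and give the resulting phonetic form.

/d/ (word-initial) is in the target of rule 3 but the environment (word-finally) is not met → [d].
/u/ (between /d/ and /d/) is in the target of rule 4 but the environment (in an unstressed syllable) is not met → [u].
/d/ (between /u/ and /u/): rule 3 targets it, but not word-finally → unchanged [d].
/u/ (between /d/ and /l/) occurs in an unstressed syllable → [ə] by rule 4.
/l/ (between /u/ and /j/) is in the target of rule 2 but the environment (word-finally) is not met → [l].
/j/ (between /l/ and /a/): no rule targets it → [j].
Rule 4 applies to /a/ (between /j/ and /b/: in an unstressed syllable) → [ə].
/b/ (between /a/ and /a/) is in the target of rule 3 but the environment (word-finally) is not met → [b].
Rule 4 applies to /a/ (between /b/ and /t/: in an unstressed syllable) → [ə].
/t/ (word-final) occurs word-finally → [ʔ] by rule 1.

[ˈdudəljəbəʔ]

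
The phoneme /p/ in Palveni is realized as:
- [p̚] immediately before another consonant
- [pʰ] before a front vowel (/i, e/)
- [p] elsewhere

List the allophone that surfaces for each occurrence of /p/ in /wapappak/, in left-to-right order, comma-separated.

[p], [p̚], [p]

Occurrence 1 (position 3): no conditioning environment matches → elsewhere allophone [p].
Occurrence 2 (position 5): immediately before another consonant → [p̚].
Occurrence 3 (position 6): no conditioning environment matches → elsewhere allophone [p].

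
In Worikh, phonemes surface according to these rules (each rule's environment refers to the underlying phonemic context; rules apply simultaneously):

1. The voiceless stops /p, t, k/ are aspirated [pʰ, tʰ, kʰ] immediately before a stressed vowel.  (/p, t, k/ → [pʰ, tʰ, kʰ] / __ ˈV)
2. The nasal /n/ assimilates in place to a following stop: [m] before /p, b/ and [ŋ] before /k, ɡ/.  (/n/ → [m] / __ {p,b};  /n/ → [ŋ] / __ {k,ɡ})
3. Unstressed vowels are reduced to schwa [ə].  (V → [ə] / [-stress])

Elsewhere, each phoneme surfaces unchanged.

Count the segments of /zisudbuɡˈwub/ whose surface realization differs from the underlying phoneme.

3

Segments that undergo a rule: /i/ → [ə] (rule 3); /u/ → [ə] (rule 3); /u/ → [ə] (rule 3).
All other segments surface unchanged.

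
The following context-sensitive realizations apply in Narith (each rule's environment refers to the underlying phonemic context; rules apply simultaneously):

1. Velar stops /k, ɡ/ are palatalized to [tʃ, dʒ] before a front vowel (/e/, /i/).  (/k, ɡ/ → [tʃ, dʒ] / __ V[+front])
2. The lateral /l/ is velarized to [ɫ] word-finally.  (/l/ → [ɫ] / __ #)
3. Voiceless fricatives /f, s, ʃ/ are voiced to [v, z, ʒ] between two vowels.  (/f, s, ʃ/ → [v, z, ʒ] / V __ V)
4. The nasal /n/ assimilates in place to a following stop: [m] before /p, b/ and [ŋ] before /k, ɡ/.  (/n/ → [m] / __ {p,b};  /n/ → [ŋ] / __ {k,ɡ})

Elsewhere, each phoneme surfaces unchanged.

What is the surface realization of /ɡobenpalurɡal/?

[ɡobempalurɡaɫ]

/ɡ/ (word-initial) fails the environment for rule 1, so it stays [ɡ].
/o/ (between /ɡ/ and /b/) is unaffected → [o].
/b/ — not in any rule's target class → [b].
/e/ (between /b/ and /n/) is unaffected → [e].
/n/ (between /e/ and /p/): before a labial or velar stop, so rule 4 applies → [m].
/p/ (between /n/ and /a/): no rule targets it → [p].
/a/ (between /p/ and /l/): no rule targets it → [a].
/l/ (between /a/ and /u/): rule 2 targets it, but not word-finally → unchanged [l].
/u/ (between /l/ and /r/) is unaffected → [u].
/r/ stays [r].
/ɡ/ (between /r/ and /a/): rule 1 targets it, but not before a front vowel → unchanged [ɡ].
/a/ — not in any rule's target class → [a].
/l/ (word-final) occurs word-finally → [ɫ] by rule 2.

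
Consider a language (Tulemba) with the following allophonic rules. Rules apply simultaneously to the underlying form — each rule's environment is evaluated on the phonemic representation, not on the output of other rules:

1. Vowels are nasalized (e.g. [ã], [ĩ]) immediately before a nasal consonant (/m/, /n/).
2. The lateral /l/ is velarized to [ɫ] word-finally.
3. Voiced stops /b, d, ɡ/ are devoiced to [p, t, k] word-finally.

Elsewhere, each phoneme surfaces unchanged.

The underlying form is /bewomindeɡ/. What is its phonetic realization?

[bewõmĩndek]

/b/ (word-initial) is in the target of rule 3 but the environment (word-finally) is not met → [b].
/e/ (between /b/ and /w/): rule 1 targets it, but not before a nasal consonant → unchanged [e].
/w/ (between /e/ and /o/): no rule targets it → [w].
/o/ meets the environment for rule 1 (before a nasal consonant) → [õ].
/m/ — not in any rule's target class → [m].
/i/ (between /m/ and /n/) occurs before a nasal consonant → [ĩ] by rule 1.
/n/ (between /i/ and /d/) is unaffected → [n].
/d/ (between /n/ and /e/) fails the environment for rule 3, so it stays [d].
/e/ (between /d/ and /ɡ/) is in the target of rule 1 but the environment (before a nasal consonant) is not met → [e].
Rule 3 applies to /ɡ/ (word-final: word-finally) → [k].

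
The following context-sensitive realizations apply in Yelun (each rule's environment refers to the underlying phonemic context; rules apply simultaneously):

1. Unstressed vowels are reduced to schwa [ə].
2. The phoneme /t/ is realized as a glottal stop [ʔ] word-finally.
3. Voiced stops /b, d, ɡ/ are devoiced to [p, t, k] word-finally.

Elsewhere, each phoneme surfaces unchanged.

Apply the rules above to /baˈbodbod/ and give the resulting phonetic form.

[bəˈbodbət]

/b/ — word-initial; rule 3 does not apply here → [b].
Rule 1 applies to /a/ (between /b/ and /b/: in an unstressed syllable) → [ə].
/b/ (between /a/ and /o/): rule 3 targets it, but not word-finally → unchanged [b].
/o/ (between /b/ and /d/) is in the target of rule 1 but the environment (in an unstressed syllable) is not met → [o].
/d/ — between /o/ and /b/; rule 3 does not apply here → [d].
/b/ — between /d/ and /o/; rule 3 does not apply here → [b].
/o/ — between /b/ and /d/, in an unstressed syllable — surfaces as [ə] (rule 1).
/d/ (word-final) occurs word-finally → [t] by rule 3.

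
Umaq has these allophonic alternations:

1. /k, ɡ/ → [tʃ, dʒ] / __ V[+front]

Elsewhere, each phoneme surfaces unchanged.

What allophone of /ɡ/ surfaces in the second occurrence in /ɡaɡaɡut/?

/ɡ/ (between /a/ and /a/) fails the environment for rule 1, so it stays [ɡ].

[ɡ]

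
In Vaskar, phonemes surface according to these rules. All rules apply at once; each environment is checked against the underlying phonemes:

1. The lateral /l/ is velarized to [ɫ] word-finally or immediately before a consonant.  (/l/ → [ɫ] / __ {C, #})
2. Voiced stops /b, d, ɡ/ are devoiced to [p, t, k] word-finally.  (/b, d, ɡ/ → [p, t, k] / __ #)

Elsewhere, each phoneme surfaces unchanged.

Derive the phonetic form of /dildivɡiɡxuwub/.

/d/ — word-initial; rule 2 does not apply here → [d].
/i/ (between /d/ and /l/): no rule targets it → [i].
Rule 1 applies to /l/ (between /i/ and /d/: word-finally or immediately before a consonant) → [ɫ].
/d/ (between /l/ and /i/): rule 2 targets it, but not word-finally → unchanged [d].
/i/ (between /d/ and /v/) is unaffected → [i].
/v/ (between /i/ and /ɡ/) is unaffected → [v].
/ɡ/ (between /v/ and /i/) fails the environment for rule 2, so it stays [ɡ].
/i/ (between /ɡ/ and /ɡ/): no rule targets it → [i].
/ɡ/ (between /i/ and /x/): rule 2 targets it, but not word-finally → unchanged [ɡ].
/x/ stays [x].
/u/ (between /x/ and /w/): no rule targets it → [u].
/w/ stays [w].
/u/ (between /w/ and /b/) is unaffected → [u].
/b/ — word-final, word-finally — surfaces as [p] (rule 2).

[diɫdivɡiɡxuwup]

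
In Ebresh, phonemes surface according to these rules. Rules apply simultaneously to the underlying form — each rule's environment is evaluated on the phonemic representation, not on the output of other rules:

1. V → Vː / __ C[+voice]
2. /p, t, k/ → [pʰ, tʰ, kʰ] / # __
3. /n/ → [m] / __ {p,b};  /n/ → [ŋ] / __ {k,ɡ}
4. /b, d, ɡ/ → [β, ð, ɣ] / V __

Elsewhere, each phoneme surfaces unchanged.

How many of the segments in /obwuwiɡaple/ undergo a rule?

5

Segments that undergo a rule: /o/ → [oː] (rule 1); /b/ → [β] (rule 4); /u/ → [uː] (rule 1); /i/ → [iː] (rule 1); /ɡ/ → [ɣ] (rule 4).
All other segments surface unchanged.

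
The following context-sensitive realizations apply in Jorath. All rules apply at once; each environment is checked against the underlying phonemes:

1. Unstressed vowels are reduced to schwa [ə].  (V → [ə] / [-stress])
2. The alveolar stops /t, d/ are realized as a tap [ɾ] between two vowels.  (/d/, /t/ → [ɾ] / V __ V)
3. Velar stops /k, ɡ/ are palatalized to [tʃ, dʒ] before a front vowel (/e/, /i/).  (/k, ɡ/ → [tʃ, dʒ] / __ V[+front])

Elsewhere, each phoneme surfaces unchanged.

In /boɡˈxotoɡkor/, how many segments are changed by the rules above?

4

Segments that undergo a rule: /o/ → [ə] (rule 1); /t/ → [ɾ] (rule 2); /o/ → [ə] (rule 1); /o/ → [ə] (rule 1).
All other segments surface unchanged.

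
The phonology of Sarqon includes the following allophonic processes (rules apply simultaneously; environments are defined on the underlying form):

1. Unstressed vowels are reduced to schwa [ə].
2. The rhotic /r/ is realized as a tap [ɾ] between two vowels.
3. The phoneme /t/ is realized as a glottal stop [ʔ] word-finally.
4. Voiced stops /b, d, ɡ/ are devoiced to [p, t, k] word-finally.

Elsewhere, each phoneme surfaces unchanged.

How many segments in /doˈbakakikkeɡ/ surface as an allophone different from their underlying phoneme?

Segments that undergo a rule: /o/ → [ə] (rule 1); /a/ → [ə] (rule 1); /i/ → [ə] (rule 1); /e/ → [ə] (rule 1); /ɡ/ → [k] (rule 4).
All other segments surface unchanged.

5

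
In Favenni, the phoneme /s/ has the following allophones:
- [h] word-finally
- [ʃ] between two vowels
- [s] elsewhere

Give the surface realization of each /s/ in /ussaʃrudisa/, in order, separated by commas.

[s], [s], [ʃ]

Occurrence 1 (position 2): no conditioning environment matches → elsewhere allophone [s].
Occurrence 2 (position 3): no conditioning environment matches → elsewhere allophone [s].
Occurrence 3 (position 10): between two vowels → [ʃ].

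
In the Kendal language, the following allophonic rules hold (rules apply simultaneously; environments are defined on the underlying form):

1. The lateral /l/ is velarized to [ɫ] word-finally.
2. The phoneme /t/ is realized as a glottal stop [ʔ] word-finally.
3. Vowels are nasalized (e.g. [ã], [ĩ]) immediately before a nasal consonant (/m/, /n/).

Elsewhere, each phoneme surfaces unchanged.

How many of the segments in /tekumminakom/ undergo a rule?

Segments that undergo a rule: /u/ → [ũ] (rule 3); /i/ → [ĩ] (rule 3); /o/ → [õ] (rule 3).
All other segments surface unchanged.

3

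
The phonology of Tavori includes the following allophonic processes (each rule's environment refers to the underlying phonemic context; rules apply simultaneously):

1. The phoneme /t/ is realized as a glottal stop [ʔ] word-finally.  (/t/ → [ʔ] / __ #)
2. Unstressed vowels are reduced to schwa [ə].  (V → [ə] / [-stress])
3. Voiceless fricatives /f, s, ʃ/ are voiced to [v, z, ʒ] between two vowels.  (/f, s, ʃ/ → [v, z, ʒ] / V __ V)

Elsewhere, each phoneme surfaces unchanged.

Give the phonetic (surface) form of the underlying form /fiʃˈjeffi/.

/f/ (word-initial) fails the environment for rule 3, so it stays [f].
/i/ (between /f/ and /ʃ/): in an unstressed syllable, so rule 2 applies → [ə].
/ʃ/ (between /i/ and /j/): rule 3 targets it, but not between two vowels → unchanged [ʃ].
/j/ — not in any rule's target class → [j].
/e/ (between /j/ and /f/) is in the target of rule 2 but the environment (in an unstressed syllable) is not met → [e].
/f/ — between /e/ and /f/; rule 3 does not apply here → [f].
/f/ (between /f/ and /i/): rule 3 targets it, but not between two vowels → unchanged [f].
/i/ — word-final, in an unstressed syllable — surfaces as [ə] (rule 2).

[fəʃˈjeffə]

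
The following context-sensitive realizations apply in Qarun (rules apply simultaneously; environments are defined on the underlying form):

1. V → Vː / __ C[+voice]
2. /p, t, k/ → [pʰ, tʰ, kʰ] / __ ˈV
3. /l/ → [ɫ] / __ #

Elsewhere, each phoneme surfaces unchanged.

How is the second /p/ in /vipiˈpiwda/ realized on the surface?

[pʰ]

/p/ (between /i/ and /i/) occurs immediately before a stressed vowel → [pʰ] by rule 2.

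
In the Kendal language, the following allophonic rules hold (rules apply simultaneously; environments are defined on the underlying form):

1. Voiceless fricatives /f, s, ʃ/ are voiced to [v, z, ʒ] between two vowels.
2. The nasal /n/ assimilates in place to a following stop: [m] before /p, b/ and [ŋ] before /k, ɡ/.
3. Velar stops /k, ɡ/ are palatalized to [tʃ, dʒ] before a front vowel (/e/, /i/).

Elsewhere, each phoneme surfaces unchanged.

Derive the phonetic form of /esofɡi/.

/e/ (word-initial): no rule targets it → [e].
/s/ meets the environment for rule 1 (between two vowels) → [z].
/o/ stays [o].
/f/ (between /o/ and /ɡ/) is in the target of rule 1 but the environment (between two vowels) is not met → [f].
/ɡ/ (between /f/ and /i/) occurs before a front vowel → [dʒ] by rule 3.
/i/ (word-final) is unaffected → [i].

[ezofdʒi]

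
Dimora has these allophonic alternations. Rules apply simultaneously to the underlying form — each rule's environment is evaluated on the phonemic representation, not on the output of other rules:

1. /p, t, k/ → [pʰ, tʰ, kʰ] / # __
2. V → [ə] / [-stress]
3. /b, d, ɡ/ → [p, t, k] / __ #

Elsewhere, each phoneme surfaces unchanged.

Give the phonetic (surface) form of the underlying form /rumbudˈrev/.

/r/ stays [r].
Rule 2 applies to /u/ (between /r/ and /m/: in an unstressed syllable) → [ə].
/m/ (between /u/ and /b/) is unaffected → [m].
/b/ (between /m/ and /u/) fails the environment for rule 3, so it stays [b].
/u/ (between /b/ and /d/): in an unstressed syllable, so rule 2 applies → [ə].
/d/ (between /u/ and /r/) is in the target of rule 3 but the environment (word-finally) is not met → [d].
/r/ (between /d/ and /e/) is unaffected → [r].
/e/ (between /r/ and /v/) is in the target of rule 2 but the environment (in an unstressed syllable) is not met → [e].
/v/ (word-final) is unaffected → [v].

[rəmbədˈrev]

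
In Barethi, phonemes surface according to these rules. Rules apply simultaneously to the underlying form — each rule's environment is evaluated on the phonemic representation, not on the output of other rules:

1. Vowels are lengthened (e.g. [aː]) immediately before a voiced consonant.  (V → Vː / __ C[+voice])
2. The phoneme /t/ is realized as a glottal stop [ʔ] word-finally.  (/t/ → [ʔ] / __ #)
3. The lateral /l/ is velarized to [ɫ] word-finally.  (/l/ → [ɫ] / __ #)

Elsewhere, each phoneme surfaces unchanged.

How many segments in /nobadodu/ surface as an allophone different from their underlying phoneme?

3

Segments that undergo a rule: /o/ → [oː] (rule 1); /a/ → [aː] (rule 1); /o/ → [oː] (rule 1).
All other segments surface unchanged.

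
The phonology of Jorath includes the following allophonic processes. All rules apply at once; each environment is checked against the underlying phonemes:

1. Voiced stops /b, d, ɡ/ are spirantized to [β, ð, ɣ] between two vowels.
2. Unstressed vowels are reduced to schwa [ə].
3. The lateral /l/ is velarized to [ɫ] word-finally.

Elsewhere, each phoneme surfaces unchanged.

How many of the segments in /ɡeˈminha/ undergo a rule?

2

Segments that undergo a rule: /e/ → [ə] (rule 2); /a/ → [ə] (rule 2).
All other segments surface unchanged.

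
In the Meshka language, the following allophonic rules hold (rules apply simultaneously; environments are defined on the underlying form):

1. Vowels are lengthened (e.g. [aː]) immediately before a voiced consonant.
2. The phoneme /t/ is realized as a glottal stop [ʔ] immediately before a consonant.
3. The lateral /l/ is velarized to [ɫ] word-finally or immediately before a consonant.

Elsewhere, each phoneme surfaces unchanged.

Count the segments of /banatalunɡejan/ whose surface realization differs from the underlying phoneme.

5

Segments that undergo a rule: /a/ → [aː] (rule 1); /a/ → [aː] (rule 1); /u/ → [uː] (rule 1); /e/ → [eː] (rule 1); /a/ → [aː] (rule 1).
All other segments surface unchanged.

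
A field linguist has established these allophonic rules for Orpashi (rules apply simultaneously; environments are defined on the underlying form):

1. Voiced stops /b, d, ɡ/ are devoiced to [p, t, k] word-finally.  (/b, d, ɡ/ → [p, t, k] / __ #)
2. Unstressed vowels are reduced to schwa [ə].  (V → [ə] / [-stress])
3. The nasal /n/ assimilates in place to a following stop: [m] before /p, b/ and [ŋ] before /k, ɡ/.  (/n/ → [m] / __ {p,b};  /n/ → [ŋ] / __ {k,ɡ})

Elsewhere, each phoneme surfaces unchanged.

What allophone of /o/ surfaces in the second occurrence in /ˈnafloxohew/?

[ə]

Rule 2 applies to /o/ (between /x/ and /h/: in an unstressed syllable) → [ə].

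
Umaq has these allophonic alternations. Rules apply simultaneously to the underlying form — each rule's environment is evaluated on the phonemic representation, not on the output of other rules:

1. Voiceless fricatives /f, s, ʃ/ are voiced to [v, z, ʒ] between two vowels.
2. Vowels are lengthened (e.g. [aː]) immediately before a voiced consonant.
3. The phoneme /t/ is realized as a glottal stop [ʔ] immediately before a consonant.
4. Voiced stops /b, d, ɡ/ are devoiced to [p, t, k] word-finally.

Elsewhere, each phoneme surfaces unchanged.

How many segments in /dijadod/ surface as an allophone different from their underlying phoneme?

4

Segments that undergo a rule: /i/ → [iː] (rule 2); /a/ → [aː] (rule 2); /o/ → [oː] (rule 2); /d/ → [t] (rule 4).
All other segments surface unchanged.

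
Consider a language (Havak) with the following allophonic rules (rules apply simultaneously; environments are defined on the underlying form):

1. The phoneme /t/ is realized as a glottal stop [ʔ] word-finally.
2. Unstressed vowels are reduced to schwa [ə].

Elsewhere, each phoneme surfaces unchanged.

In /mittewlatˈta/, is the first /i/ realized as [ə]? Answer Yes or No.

Yes

/i/ (between /m/ and /t/): in an unstressed syllable, so rule 2 applies → [ə].
The actual realization is [ə], which matches [ə].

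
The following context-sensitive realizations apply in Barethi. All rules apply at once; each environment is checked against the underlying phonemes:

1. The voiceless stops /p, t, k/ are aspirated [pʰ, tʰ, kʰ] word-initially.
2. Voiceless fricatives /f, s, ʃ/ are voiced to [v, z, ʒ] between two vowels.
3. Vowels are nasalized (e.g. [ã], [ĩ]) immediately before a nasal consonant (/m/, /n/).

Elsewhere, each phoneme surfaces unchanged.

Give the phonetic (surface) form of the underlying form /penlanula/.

/p/ meets the environment for rule 1 (word-initially) → [pʰ].
/e/ (between /p/ and /n/): before a nasal consonant, so rule 3 applies → [ẽ].
/n/ stays [n].
/l/ (between /n/ and /a/) is unaffected → [l].
/a/ — between /l/ and /n/, before a nasal consonant — surfaces as [ã] (rule 3).
/n/ — not in any rule's target class → [n].
/u/ (between /n/ and /l/): rule 3 targets it, but not before a nasal consonant → unchanged [u].
/l/ stays [l].
/a/ (word-final): rule 3 targets it, but not before a nasal consonant → unchanged [a].

[pʰẽnlãnula]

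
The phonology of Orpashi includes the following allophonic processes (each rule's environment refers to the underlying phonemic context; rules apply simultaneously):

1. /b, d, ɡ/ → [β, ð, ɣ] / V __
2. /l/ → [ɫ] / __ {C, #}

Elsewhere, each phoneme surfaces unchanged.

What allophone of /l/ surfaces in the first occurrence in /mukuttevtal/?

[ɫ]

/l/ — word-final, word-finally or immediately before a consonant — surfaces as [ɫ] (rule 2).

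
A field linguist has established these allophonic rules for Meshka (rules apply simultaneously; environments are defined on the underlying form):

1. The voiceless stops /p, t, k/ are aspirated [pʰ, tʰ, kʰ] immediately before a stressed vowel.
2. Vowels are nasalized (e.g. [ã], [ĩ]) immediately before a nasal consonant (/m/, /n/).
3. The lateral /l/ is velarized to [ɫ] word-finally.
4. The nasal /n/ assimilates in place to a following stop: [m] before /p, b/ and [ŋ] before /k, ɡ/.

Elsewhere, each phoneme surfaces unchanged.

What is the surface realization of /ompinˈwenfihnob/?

[õmpĩnˈwẽnfihnob]

Rule 2 applies to /o/ (word-initial: before a nasal consonant) → [õ].
/m/ — not in any rule's target class → [m].
/p/ (between /m/ and /i/) is in the target of rule 1 but the environment (immediately before a stressed vowel) is not met → [p].
/i/ — between /p/ and /n/, before a nasal consonant — surfaces as [ĩ] (rule 2).
/n/ (between /i/ and /w/): rule 4 targets it, but not before a labial or velar stop → unchanged [n].
/w/ (between /n/ and /e/) is unaffected → [w].
/e/ (between /w/ and /n/): before a nasal consonant, so rule 2 applies → [ẽ].
/n/ — between /e/ and /f/; rule 4 does not apply here → [n].
/f/ (between /n/ and /i/): no rule targets it → [f].
/i/ (between /f/ and /h/) fails the environment for rule 2, so it stays [i].
/h/ (between /i/ and /n/) is unaffected → [h].
/n/ (between /h/ and /o/) is in the target of rule 4 but the environment (before a labial or velar stop) is not met → [n].
/o/ (between /n/ and /b/) fails the environment for rule 2, so it stays [o].
/b/ stays [b].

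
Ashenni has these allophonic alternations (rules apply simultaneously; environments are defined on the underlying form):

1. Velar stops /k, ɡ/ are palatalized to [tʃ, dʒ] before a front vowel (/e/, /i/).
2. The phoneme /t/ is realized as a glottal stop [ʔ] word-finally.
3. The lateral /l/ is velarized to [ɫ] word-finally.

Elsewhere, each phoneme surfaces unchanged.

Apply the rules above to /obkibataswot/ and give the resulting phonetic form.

/o/ stays [o].
/b/ stays [b].
/k/ (between /b/ and /i/): before a front vowel, so rule 1 applies → [tʃ].
/i/ — not in any rule's target class → [i].
/b/ stays [b].
/a/ (between /b/ and /t/): no rule targets it → [a].
/t/ — between /a/ and /a/; rule 2 does not apply here → [t].
/a/ — not in any rule's target class → [a].
/s/ stays [s].
/w/ — not in any rule's target class → [w].
/o/ stays [o].
/t/ — word-final, word-finally — surfaces as [ʔ] (rule 2).

[obtʃibataswoʔ]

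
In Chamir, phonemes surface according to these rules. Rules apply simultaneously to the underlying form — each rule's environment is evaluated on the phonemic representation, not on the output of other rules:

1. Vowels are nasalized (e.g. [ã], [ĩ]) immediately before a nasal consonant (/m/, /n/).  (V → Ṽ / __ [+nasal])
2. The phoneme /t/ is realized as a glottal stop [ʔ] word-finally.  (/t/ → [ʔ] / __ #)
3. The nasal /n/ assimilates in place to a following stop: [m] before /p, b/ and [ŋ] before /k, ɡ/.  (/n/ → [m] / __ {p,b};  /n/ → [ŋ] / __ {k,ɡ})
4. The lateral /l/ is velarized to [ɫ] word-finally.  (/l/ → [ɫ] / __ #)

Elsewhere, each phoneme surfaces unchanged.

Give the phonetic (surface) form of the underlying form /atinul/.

[atĩnuɫ]

/a/ (word-initial): rule 1 targets it, but not before a nasal consonant → unchanged [a].
/t/ (between /a/ and /i/) fails the environment for rule 2, so it stays [t].
/i/ (between /t/ and /n/) occurs before a nasal consonant → [ĩ] by rule 1.
/n/ (between /i/ and /u/) fails the environment for rule 3, so it stays [n].
/u/ (between /n/ and /l/) fails the environment for rule 1, so it stays [u].
Rule 4 applies to /l/ (word-final: word-finally) → [ɫ].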